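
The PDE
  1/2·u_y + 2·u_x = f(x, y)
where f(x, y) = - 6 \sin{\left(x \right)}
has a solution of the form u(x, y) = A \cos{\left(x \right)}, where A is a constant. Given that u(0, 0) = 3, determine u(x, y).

Substitute the ansatz u = A \cos{\left(x \right)} into the left-hand side.
Derivatives of the ansatz:
  u_y = 0
  u_x = - A \sin{\left(x \right)}
Term by term:
  1/2·u_y = 0
  2·u_x = - 2 A \sin{\left(x \right)}
So the left-hand side equals
  - 2 A \sin{\left(x \right)}
This must equal f(x, y) = - 6 \sin{\left(x \right)} identically.
Matching coefficients of the independent functions:
  [\sin{\left(x \right)}]:  - 2 A = -6
Solving: A = 3.
Check against the point condition:
  u(0, 0) = 3  ⟹  A = 3  ✓
Hence u(x, y) = 3 \cos{\left(x \right)}.

Answer: u(x, y) = 3 \cos{\left(x \right)}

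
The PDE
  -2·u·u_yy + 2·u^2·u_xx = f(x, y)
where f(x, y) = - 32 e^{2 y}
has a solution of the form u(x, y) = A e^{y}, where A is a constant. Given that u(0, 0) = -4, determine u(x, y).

Substitute the ansatz u = A e^{y} into the left-hand side.
Derivatives of the ansatz:
  u_yy = A e^{y}
  u_xx = 0
Term by term:
  -2·u·u_yy = - 2 A^{2} e^{2 y}
  2·u^2·u_xx = 0
So the left-hand side equals
  - 2 A^{2} e^{2 y}
This must equal f(x, y) = - 32 e^{2 y} identically.
Matching coefficients of the independent functions:
  [e^{2 y}]:  - 2 A^{2} = -32
These equations allow (A) = (-4) or (4).
Impose the point condition(s):
  u(0, 0) = -4  ⟹  A = -4
Only A = -4 satisfies everything.
Hence u(x, y) = - 4 e^{y}.

Answer: u(x, y) = - 4 e^{y}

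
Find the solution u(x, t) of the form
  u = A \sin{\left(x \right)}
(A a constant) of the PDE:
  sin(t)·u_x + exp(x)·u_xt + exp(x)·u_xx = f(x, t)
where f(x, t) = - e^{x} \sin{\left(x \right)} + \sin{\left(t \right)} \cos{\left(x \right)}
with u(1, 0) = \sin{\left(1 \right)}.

Substitute the ansatz u = A \sin{\left(x \right)} into the left-hand side.
Derivatives of the ansatz:
  u_x = A \cos{\left(x \right)}
  u_xt = 0
  u_xx = - A \sin{\left(x \right)}
Term by term:
  sin(t)·u_x = A \sin{\left(t \right)} \cos{\left(x \right)}
  exp(x)·u_xt = 0
  exp(x)·u_xx = - A e^{x} \sin{\left(x \right)}
So the left-hand side equals
  - A e^{x} \sin{\left(x \right)} + A \sin{\left(t \right)} \cos{\left(x \right)}
This must equal f(x, t) = - e^{x} \sin{\left(x \right)} + \sin{\left(t \right)} \cos{\left(x \right)} identically.
Matching coefficients of the independent functions:
  [e^{x} \sin{\left(x \right)}]:  - A = -1
  [\sin{\left(t \right)} \cos{\left(x \right)}]:  A = 1
Solving: A = 1.
Check against the point condition:
  u(1, 0) = \sin{\left(1 \right)}  ⟹  A \sin{\left(1 \right)} = \sin{\left(1 \right)}  ✓
Hence u(x, t) = \sin{\left(x \right)}.

Answer: u(x, t) = \sin{\left(x \right)}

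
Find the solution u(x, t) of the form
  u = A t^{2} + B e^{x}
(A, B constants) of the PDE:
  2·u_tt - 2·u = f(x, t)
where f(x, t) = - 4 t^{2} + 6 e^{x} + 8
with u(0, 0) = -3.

Answer: u(x, t) = 2 t^{2} - 3 e^{x}

Derivation:
Substitute the ansatz u = A t^{2} + B e^{x} into the left-hand side.
Derivatives of the ansatz:
  u_tt = 2 A
Term by term:
  2·u_tt = 4 A
  -2·u = - 2 A t^{2} - 2 B e^{x}
So the left-hand side equals
  - 2 A t^{2} + 4 A - 2 B e^{x}
This must equal f(x, t) = - 4 t^{2} + 6 e^{x} + 8 identically.
Matching coefficients of the independent functions:
  [constant term]:  4 A = 8
  [t^{2}]:  - 2 A = -4
  [e^{x}]:  - 2 B = 6
Solving: A = 2, B = -3.
Check against the point condition:
  u(0, 0) = -3  ⟹  B = -3  ✓
Hence u(x, t) = 2 t^{2} - 3 e^{x}.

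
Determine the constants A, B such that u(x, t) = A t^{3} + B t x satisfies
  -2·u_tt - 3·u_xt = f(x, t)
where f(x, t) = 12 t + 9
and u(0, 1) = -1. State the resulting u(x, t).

Substitute the ansatz u = A t^{3} + B t x into the left-hand side.
Derivatives of the ansatz:
  u_tt = 6 A t
  u_xt = B
Term by term:
  -2·u_tt = - 12 A t
  -3·u_xt = - 3 B
So the left-hand side equals
  - 12 A t - 3 B
This must equal f(x, t) = 12 t + 9 identically.
Matching coefficients of the independent functions:
  [constant term]:  - 3 B = 9
  [t]:  - 12 A = 12
Solving: A = -1, B = -3.
Check against the point condition:
  u(0, 1) = -1  ⟹  A = -1  ✓
Hence u(x, t) = - t^{3} - 3 t x.

Answer: u(x, t) = - t^{3} - 3 t x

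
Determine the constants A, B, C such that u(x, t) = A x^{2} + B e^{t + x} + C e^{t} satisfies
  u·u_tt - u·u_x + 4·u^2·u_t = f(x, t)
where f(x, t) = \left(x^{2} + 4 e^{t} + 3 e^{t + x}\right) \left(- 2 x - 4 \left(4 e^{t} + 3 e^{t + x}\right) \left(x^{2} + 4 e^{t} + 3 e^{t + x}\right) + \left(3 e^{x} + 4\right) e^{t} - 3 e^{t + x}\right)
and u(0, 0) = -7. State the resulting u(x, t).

Substitute the ansatz u = A x^{2} + B e^{t + x} + C e^{t} into the left-hand side.
Derivatives of the ansatz:
  u_tt = B e^{t} e^{x} + C e^{t}
  u_x = 2 A x + B e^{t} e^{x}
  u_t = B e^{t} e^{x} + C e^{t}
Term by term:
  u·u_tt = A B x^{2} e^{t} e^{x} + A C x^{2} e^{t} + B^{2} e^{2 t} e^{2 x} + 2 B C e^{2 t} e^{x} + C^{2} e^{2 t}
  -u·u_x = - 2 A^{2} x^{3} - A B x^{2} e^{t} e^{x} - 2 A B x e^{t} e^{x} - 2 A C x e^{t} - B^{2} e^{2 t} e^{2 x} - B C e^{2 t} e^{x}
  4·u^2·u_t = 4 A^{2} B x^{4} e^{t} e^{x} + 4 A^{2} C x^{4} e^{t} + 8 A B^{2} x^{2} e^{2 t} e^{2 x} + 16 A B C x^{2} e^{2 t} e^{x} + 8 A C^{2} x^{2} e^{2 t} + 4 B^{3} e^{3 t} e^{3 x} + 12 B^{2} C e^{3 t} e^{2 x} + 12 B C^{2} e^{3 t} e^{x} + 4 C^{3} e^{3 t}
So the left-hand side equals
  4 A^{2} B x^{4} e^{t} e^{x} + 4 A^{2} C x^{4} e^{t} - 2 A^{2} x^{3} + 8 A B^{2} x^{2} e^{2 t} e^{2 x} + 16 A B C x^{2} e^{2 t} e^{x} - 2 A B x e^{t} e^{x} + 8 A C^{2} x^{2} e^{2 t} + A C x^{2} e^{t} - 2 A C x e^{t} + 4 B^{3} e^{3 t} e^{3 x} + 12 B^{2} C e^{3 t} e^{2 x} + 12 B C^{2} e^{3 t} e^{x} + B C e^{2 t} e^{x} + 4 C^{3} e^{3 t} + C^{2} e^{2 t}
This must equal f(x, t) identically; expanded, f = - 12 x^{4} e^{t} e^{x} - 16 x^{4} e^{t} - 2 x^{3} - 72 x^{2} e^{2 t} e^{2 x} - 192 x^{2} e^{2 t} e^{x} - 128 x^{2} e^{2 t} + 4 x^{2} e^{t} - 6 x e^{t} e^{x} - 8 x e^{t} - 108 e^{3 t} e^{3 x} - 432 e^{3 t} e^{2 x} - 576 e^{3 t} e^{x} - 256 e^{3 t} + 12 e^{2 t} e^{x} + 16 e^{2 t}.
Matching coefficients of the independent functions:
(each divided by its leading coefficient; functions giving the same equation are listed together)
  [x^{3}]:  A^{2} - 1 = 0
  [x e^{t}, x^{2} e^{t}]:  A C - 4 = 0
  [x^{2} e^{2 t}]:  A C^{2} + 16 = 0
  [x^{4} e^{t}]:  A^{2} C + 4 = 0
  [e^{2 t} e^{x}]:  B C - 12 = 0
  [e^{3 t} e^{x}]:  B C^{2} + 48 = 0
  [e^{3 t} e^{2 x}]:  B^{2} C + 36 = 0
  [e^{3 t} e^{3 x}]:  B^{3} + 27 = 0
  [x e^{t} e^{x}]:  A B - 3 = 0
  [x^{2} e^{2 t} e^{x}]:  A B C + 12 = 0
  [x^{2} e^{2 t} e^{2 x}]:  A B^{2} + 9 = 0
  [x^{4} e^{t} e^{x}]:  A^{2} B + 3 = 0
  [e^{2 t}]:  C^{2} - 16 = 0
  [e^{3 t}]:  C^{3} + 64 = 0
Solving: A = -1, B = -3, C = -4.
Check against the point condition:
  u(0, 0) = -7  ⟹  B + C = -7  ✓
Hence u(x, t) = - x^{2} - 4 e^{t} - 3 e^{t + x}.

Answer: u(x, t) = - x^{2} - 4 e^{t} - 3 e^{t + x}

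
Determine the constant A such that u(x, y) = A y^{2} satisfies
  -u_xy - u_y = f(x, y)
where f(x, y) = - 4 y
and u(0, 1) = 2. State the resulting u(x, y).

Substitute the ansatz u = A y^{2} into the left-hand side.
Derivatives of the ansatz:
  u_xy = 0
  u_y = 2 A y
Term by term:
  -u_xy = 0
  -u_y = - 2 A y
So the left-hand side equals
  - 2 A y
This must equal f(x, y) = - 4 y identically.
Matching coefficients of the independent functions:
  [y]:  - 2 A = -4
Solving: A = 2.
Check against the point condition:
  u(0, 1) = 2  ⟹  A = 2  ✓
Hence u(x, y) = 2 y^{2}.

Answer: u(x, y) = 2 y^{2}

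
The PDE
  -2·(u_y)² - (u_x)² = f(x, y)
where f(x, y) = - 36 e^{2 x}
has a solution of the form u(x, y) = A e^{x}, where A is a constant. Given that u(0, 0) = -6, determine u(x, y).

Answer: u(x, y) = - 6 e^{x}

Derivation:
Substitute the ansatz u = A e^{x} into the left-hand side.
Derivatives of the ansatz:
  u_y = 0
  u_x = A e^{x}
Term by term:
  -2·(u_y)² = 0
  -(u_x)² = - A^{2} e^{2 x}
So the left-hand side equals
  - A^{2} e^{2 x}
This must equal f(x, y) = - 36 e^{2 x} identically.
Matching coefficients of the independent functions:
  [e^{2 x}]:  - A^{2} = -36
These equations allow (A) = (-6) or (6).
Impose the point condition(s):
  u(0, 0) = -6  ⟹  A = -6
Only A = -6 satisfies everything.
Hence u(x, y) = - 6 e^{x}.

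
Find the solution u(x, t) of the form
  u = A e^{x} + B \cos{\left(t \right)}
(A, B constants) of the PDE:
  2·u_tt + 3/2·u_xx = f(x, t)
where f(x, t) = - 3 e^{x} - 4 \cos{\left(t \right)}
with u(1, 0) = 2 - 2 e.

Substitute the ansatz u = A e^{x} + B \cos{\left(t \right)} into the left-hand side.
Derivatives of the ansatz:
  u_tt = - B \cos{\left(t \right)}
  u_xx = A e^{x}
Term by term:
  2·u_tt = - 2 B \cos{\left(t \right)}
  3/2·u_xx = \frac{3 A e^{x}}{2}
So the left-hand side equals
  \frac{3 A e^{x}}{2} - 2 B \cos{\left(t \right)}
This must equal f(x, t) = - 3 e^{x} - 4 \cos{\left(t \right)} identically.
Matching coefficients of the independent functions:
  [e^{x}]:  \frac{3 A}{2} = -3
  [\cos{\left(t \right)}]:  - 2 B = -4
Solving: A = -2, B = 2.
Check against the point condition:
  u(1, 0) = 2 - 2 e  ⟹  e A + B = 2 - 2 e  ✓
Hence u(x, t) = - 2 e^{x} + 2 \cos{\left(t \right)}.

Answer: u(x, t) = - 2 e^{x} + 2 \cos{\left(t \right)}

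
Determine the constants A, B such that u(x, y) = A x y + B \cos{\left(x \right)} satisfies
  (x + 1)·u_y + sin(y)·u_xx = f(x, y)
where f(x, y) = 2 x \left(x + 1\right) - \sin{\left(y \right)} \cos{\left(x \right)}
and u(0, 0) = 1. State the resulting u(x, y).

Substitute the ansatz u = A x y + B \cos{\left(x \right)} into the left-hand side.
Derivatives of the ansatz:
  u_y = A x
  u_xx = - B \cos{\left(x \right)}
Term by term:
  (x + 1)·u_y = A x^{2} + A x
  sin(y)·u_xx = - B \sin{\left(y \right)} \cos{\left(x \right)}
So the left-hand side equals
  A x^{2} + A x - B \sin{\left(y \right)} \cos{\left(x \right)}
This must equal f(x, y) identically; expanded, f = 2 x^{2} + 2 x - \sin{\left(y \right)} \cos{\left(x \right)}.
Matching coefficients of the independent functions:
  [x, x^{2}]:  A = 2
  [\sin{\left(y \right)} \cos{\left(x \right)}]:  - B = -1
Solving: A = 2, B = 1.
Check against the point condition:
  u(0, 0) = 1  ⟹  B = 1  ✓
Hence u(x, y) = 2 x y + \cos{\left(x \right)}.

Answer: u(x, y) = 2 x y + \cos{\left(x \right)}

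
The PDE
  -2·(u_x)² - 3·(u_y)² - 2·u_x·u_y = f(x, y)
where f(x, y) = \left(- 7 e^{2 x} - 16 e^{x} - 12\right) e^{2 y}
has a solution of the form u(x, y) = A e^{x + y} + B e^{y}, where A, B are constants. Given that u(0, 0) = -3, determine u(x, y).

Answer: u(x, y) = - 2 e^{y} - e^{x + y}

Derivation:
Substitute the ansatz u = A e^{x + y} + B e^{y} into the left-hand side.
Derivatives of the ansatz:
  u_x = A e^{x} e^{y}
  u_y = A e^{x} e^{y} + B e^{y}
Term by term:
  -2·(u_x)² = - 2 A^{2} e^{2 x} e^{2 y}
  -3·(u_y)² = - 3 A^{2} e^{2 x} e^{2 y} - 6 A B e^{x} e^{2 y} - 3 B^{2} e^{2 y}
  -2·u_x·u_y = - 2 A^{2} e^{2 x} e^{2 y} - 2 A B e^{x} e^{2 y}
So the left-hand side equals
  - 7 A^{2} e^{2 x} e^{2 y} - 8 A B e^{x} e^{2 y} - 3 B^{2} e^{2 y}
This must equal f(x, y) identically; expanded, f = - 7 e^{2 x} e^{2 y} - 16 e^{x} e^{2 y} - 12 e^{2 y}.
Matching coefficients of the independent functions:
  [e^{x} e^{2 y}]:  - 8 A B = -16
  [e^{2 x} e^{2 y}]:  - 7 A^{2} = -7
  [e^{2 y}]:  - 3 B^{2} = -12
These equations allow (A, B) = (-1, -2) or (1, 2).
Impose the point condition(s):
  u(0, 0) = -3  ⟹  A + B = -3
Only A = -1, B = -2 satisfies everything.
Hence u(x, y) = - 2 e^{y} - e^{x + y}.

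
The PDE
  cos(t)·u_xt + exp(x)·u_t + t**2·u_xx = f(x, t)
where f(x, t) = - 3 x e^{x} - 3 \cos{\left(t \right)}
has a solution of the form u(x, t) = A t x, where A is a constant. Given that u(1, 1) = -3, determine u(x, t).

Substitute the ansatz u = A t x into the left-hand side.
Derivatives of the ansatz:
  u_xt = A
  u_t = A x
  u_xx = 0
Term by term:
  cos(t)·u_xt = A \cos{\left(t \right)}
  exp(x)·u_t = A x e^{x}
  t**2·u_xx = 0
So the left-hand side equals
  A x e^{x} + A \cos{\left(t \right)}
This must equal f(x, t) = - 3 x e^{x} - 3 \cos{\left(t \right)} identically.
Matching coefficients of the independent functions:
  [x e^{x}, \cos{\left(t \right)}]:  A = -3
Solving: A = -3.
Check against the point condition:
  u(1, 1) = -3  ⟹  A = -3  ✓
Hence u(x, t) = - 3 t x.

Answer: u(x, t) = - 3 t x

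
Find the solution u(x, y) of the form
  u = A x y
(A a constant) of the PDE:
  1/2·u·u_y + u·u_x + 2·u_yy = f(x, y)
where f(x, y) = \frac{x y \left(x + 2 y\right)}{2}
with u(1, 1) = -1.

Substitute the ansatz u = A x y into the left-hand side.
Derivatives of the ansatz:
  u_y = A x
  u_x = A y
  u_yy = 0
Term by term:
  1/2·u·u_y = \frac{A^{2} x^{2} y}{2}
  u·u_x = A^{2} x y^{2}
  2·u_yy = 0
So the left-hand side equals
  \frac{A^{2} x^{2} y}{2} + A^{2} x y^{2}
This must equal f(x, y) identically; expanded, f = \frac{x^{2} y}{2} + x y^{2}.
Matching coefficients of the independent functions:
  [x y^{2}]:  A^{2} = 1
  [x^{2} y]:  \frac{A^{2}}{2} = \frac{1}{2}
These equations allow (A) = (-1) or (1).
Impose the point condition(s):
  u(1, 1) = -1  ⟹  A = -1
Only A = -1 satisfies everything.
Hence u(x, y) = - x y.

Answer: u(x, y) = - x y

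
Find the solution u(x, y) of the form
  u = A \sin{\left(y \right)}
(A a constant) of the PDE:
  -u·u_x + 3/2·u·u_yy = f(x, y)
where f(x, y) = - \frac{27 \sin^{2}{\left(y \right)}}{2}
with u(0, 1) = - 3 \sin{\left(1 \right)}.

Substitute the ansatz u = A \sin{\left(y \right)} into the left-hand side.
Derivatives of the ansatz:
  u_x = 0
  u_yy = - A \sin{\left(y \right)}
Term by term:
  -u·u_x = 0
  3/2·u·u_yy = - \frac{3 A^{2} \sin^{2}{\left(y \right)}}{2}
So the left-hand side equals
  - \frac{3 A^{2} \sin^{2}{\left(y \right)}}{2}
This must equal f(x, y) = - \frac{27 \sin^{2}{\left(y \right)}}{2} identically.
Matching coefficients of the independent functions:
  [\sin^{2}{\left(y \right)}]:  - \frac{3 A^{2}}{2} = - \frac{27}{2}
These equations allow (A) = (-3) or (3).
Impose the point condition(s):
  u(0, 1) = - 3 \sin{\left(1 \right)}  ⟹  A \sin{\left(1 \right)} = - 3 \sin{\left(1 \right)}
Only A = -3 satisfies everything.
Hence u(x, y) = - 3 \sin{\left(y \right)}.

Answer: u(x, y) = - 3 \sin{\left(y \right)}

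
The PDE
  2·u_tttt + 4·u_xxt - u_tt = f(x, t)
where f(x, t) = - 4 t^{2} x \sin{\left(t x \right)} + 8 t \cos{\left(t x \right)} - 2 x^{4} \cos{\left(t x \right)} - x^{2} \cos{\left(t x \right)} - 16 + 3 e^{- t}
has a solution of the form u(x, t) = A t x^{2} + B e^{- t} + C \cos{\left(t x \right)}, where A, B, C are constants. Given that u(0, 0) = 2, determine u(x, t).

Answer: u(x, t) = - 2 t x^{2} - \cos{\left(t x \right)} + 3 e^{- t}

Derivation:
Substitute the ansatz u = A t x^{2} + B e^{- t} + C \cos{\left(t x \right)} into the left-hand side.
Derivatives of the ansatz:
  u_tttt = B e^{- t} + C x^{4} \cos{\left(t x \right)}
  u_xxt = 2 A + C t^{2} x \sin{\left(t x \right)} - 2 C t \cos{\left(t x \right)}
  u_tt = B e^{- t} - C x^{2} \cos{\left(t x \right)}
Term by term:
  2·u_tttt = 2 B e^{- t} + 2 C x^{4} \cos{\left(t x \right)}
  4·u_xxt = 8 A + 4 C t^{2} x \sin{\left(t x \right)} - 8 C t \cos{\left(t x \right)}
  -u_tt = - B e^{- t} + C x^{2} \cos{\left(t x \right)}
So the left-hand side equals
  8 A + B e^{- t} + 4 C t^{2} x \sin{\left(t x \right)} - 8 C t \cos{\left(t x \right)} + 2 C x^{4} \cos{\left(t x \right)} + C x^{2} \cos{\left(t x \right)}
This must equal f(x, t) = - 4 t^{2} x \sin{\left(t x \right)} + 8 t \cos{\left(t x \right)} - 2 x^{4} \cos{\left(t x \right)} - x^{2} \cos{\left(t x \right)} - 16 + 3 e^{- t} identically.
Matching coefficients of the independent functions:
  [constant term]:  8 A = -16
  [t \cos{\left(t x \right)}]:  - 8 C = 8
  [x^{2} \cos{\left(t x \right)}]:  C = -1
  [x^{4} \cos{\left(t x \right)}]:  2 C = -2
  [t^{2} x \sin{\left(t x \right)}]:  4 C = -4
  [e^{- t}]:  B = 3
Solving: A = -2, B = 3, C = -1.
Check against the point condition:
  u(0, 0) = 2  ⟹  B + C = 2  ✓
Hence u(x, t) = - 2 t x^{2} - \cos{\left(t x \right)} + 3 e^{- t}.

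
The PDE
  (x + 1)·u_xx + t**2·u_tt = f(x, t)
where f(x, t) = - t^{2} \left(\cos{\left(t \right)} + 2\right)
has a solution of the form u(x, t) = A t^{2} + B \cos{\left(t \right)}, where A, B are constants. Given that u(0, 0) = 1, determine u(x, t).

Answer: u(x, t) = - t^{2} + \cos{\left(t \right)}

Derivation:
Substitute the ansatz u = A t^{2} + B \cos{\left(t \right)} into the left-hand side.
Derivatives of the ansatz:
  u_xx = 0
  u_tt = 2 A - B \cos{\left(t \right)}
Term by term:
  (x + 1)·u_xx = 0
  t**2·u_tt = 2 A t^{2} - B t^{2} \cos{\left(t \right)}
So the left-hand side equals
  2 A t^{2} - B t^{2} \cos{\left(t \right)}
This must equal f(x, t) identically; expanded, f = - t^{2} \cos{\left(t \right)} - 2 t^{2}.
Matching coefficients of the independent functions:
  [t^{2}]:  2 A = -2
  [t^{2} \cos{\left(t \right)}]:  - B = -1
Solving: A = -1, B = 1.
Check against the point condition:
  u(0, 0) = 1  ⟹  B = 1  ✓
Hence u(x, t) = - t^{2} + \cos{\left(t \right)}.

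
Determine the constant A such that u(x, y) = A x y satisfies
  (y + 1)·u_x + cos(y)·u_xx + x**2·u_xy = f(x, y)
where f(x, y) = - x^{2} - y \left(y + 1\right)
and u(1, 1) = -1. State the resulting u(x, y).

Substitute the ansatz u = A x y into the left-hand side.
Derivatives of the ansatz:
  u_x = A y
  u_xx = 0
  u_xy = A
Term by term:
  (y + 1)·u_x = A y^{2} + A y
  cos(y)·u_xx = 0
  x**2·u_xy = A x^{2}
So the left-hand side equals
  A x^{2} + A y^{2} + A y
This must equal f(x, y) identically; expanded, f = - x^{2} - y^{2} - y.
Matching coefficients of the independent functions:
  [x^{2}, y, y^{2}]:  A = -1
Solving: A = -1.
Check against the point condition:
  u(1, 1) = -1  ⟹  A = -1  ✓
Hence u(x, y) = - x y.

Answer: u(x, y) = - x y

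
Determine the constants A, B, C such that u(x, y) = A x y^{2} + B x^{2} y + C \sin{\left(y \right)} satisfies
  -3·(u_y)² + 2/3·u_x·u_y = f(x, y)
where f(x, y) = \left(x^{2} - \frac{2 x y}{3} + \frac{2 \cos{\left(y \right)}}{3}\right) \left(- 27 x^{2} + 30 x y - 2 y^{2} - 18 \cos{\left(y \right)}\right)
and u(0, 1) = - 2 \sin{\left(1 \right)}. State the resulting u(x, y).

Substitute the ansatz u = A x y^{2} + B x^{2} y + C \sin{\left(y \right)} into the left-hand side.
Derivatives of the ansatz:
  u_y = 2 A x y + B x^{2} + C \cos{\left(y \right)}
  u_x = A y^{2} + 2 B x y
Term by term:
  -3·(u_y)² = - 12 A^{2} x^{2} y^{2} - 12 A B x^{3} y - 12 A C x y \cos{\left(y \right)} - 3 B^{2} x^{4} - 6 B C x^{2} \cos{\left(y \right)} - 3 C^{2} \cos^{2}{\left(y \right)}
  2/3·u_x·u_y = \frac{4 A^{2} x y^{3}}{3} + \frac{10 A B x^{2} y^{2}}{3} + \frac{2 A C y^{2} \cos{\left(y \right)}}{3} + \frac{4 B^{2} x^{3} y}{3} + \frac{4 B C x y \cos{\left(y \right)}}{3}
So the left-hand side equals
  - 12 A^{2} x^{2} y^{2} + \frac{4 A^{2} x y^{3}}{3} - 12 A B x^{3} y + \frac{10 A B x^{2} y^{2}}{3} - 12 A C x y \cos{\left(y \right)} + \frac{2 A C y^{2} \cos{\left(y \right)}}{3} - 3 B^{2} x^{4} + \frac{4 B^{2} x^{3} y}{3} - 6 B C x^{2} \cos{\left(y \right)} + \frac{4 B C x y \cos{\left(y \right)}}{3} - 3 C^{2} \cos^{2}{\left(y \right)}
This must equal f(x, y) identically; expanded, f = - 27 x^{4} + 48 x^{3} y - 22 x^{2} y^{2} - 36 x^{2} \cos{\left(y \right)} + \frac{4 x y^{3}}{3} + 32 x y \cos{\left(y \right)} - \frac{4 y^{2} \cos{\left(y \right)}}{3} - 12 \cos^{2}{\left(y \right)}.
Matching coefficients of the independent functions:
  [x^{4}]:  - 3 B^{2} = -27
  [x y^{3}]:  \frac{4 A^{2}}{3} = \frac{4}{3}
  [x^{2} y^{2}]:  - 12 A^{2} + \frac{10 A B}{3} = -22
  [x^{2} \cos{\left(y \right)}]:  - 6 B C = -36
  [x^{3} y]:  - 12 A B + \frac{4 B^{2}}{3} = 48
  [y^{2} \cos{\left(y \right)}]:  \frac{2 A C}{3} = - \frac{4}{3}
  [x y \cos{\left(y \right)}]:  - 12 A C + \frac{4 B C}{3} = 32
  [\cos^{2}{\left(y \right)}]:  - 3 C^{2} = -12
These equations allow (A, B, C) = (-1, 3, 2) or (1, -3, -2).
Impose the point condition(s):
  u(0, 1) = - 2 \sin{\left(1 \right)}  ⟹  C \sin{\left(1 \right)} = - 2 \sin{\left(1 \right)}
Only A = 1, B = -3, C = -2 satisfies everything.
Hence u(x, y) = - 3 x^{2} y + x y^{2} - 2 \sin{\left(y \right)}.

Answer: u(x, y) = - 3 x^{2} y + x y^{2} - 2 \sin{\left(y \right)}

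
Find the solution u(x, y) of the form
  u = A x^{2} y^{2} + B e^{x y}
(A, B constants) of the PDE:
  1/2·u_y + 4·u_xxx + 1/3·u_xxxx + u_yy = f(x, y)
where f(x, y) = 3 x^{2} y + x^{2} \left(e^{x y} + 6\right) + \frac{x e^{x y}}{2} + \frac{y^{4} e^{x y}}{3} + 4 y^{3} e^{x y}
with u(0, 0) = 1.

Substitute the ansatz u = A x^{2} y^{2} + B e^{x y} into the left-hand side.
Derivatives of the ansatz:
  u_y = 2 A x^{2} y + B x e^{x y}
  u_xxx = B y^{3} e^{x y}
  u_xxxx = B y^{4} e^{x y}
  u_yy = 2 A x^{2} + B x^{2} e^{x y}
Term by term:
  1/2·u_y = A x^{2} y + \frac{B x e^{x y}}{2}
  4·u_xxx = 4 B y^{3} e^{x y}
  1/3·u_xxxx = \frac{B y^{4} e^{x y}}{3}
  u_yy = 2 A x^{2} + B x^{2} e^{x y}
So the left-hand side equals
  A x^{2} y + 2 A x^{2} + B x^{2} e^{x y} + \frac{B x e^{x y}}{2} + \frac{B y^{4} e^{x y}}{3} + 4 B y^{3} e^{x y}
This must equal f(x, y) identically; expanded, f = 3 x^{2} y + x^{2} e^{x y} + 6 x^{2} + \frac{x e^{x y}}{2} + \frac{y^{4} e^{x y}}{3} + 4 y^{3} e^{x y}.
Matching coefficients of the independent functions:
  [x^{2}]:  2 A = 6
  [x e^{x y}]:  \frac{B}{2} = \frac{1}{2}
  [x^{2} y]:  A = 3
  [x^{2} e^{x y}]:  B = 1
  [y^{3} e^{x y}]:  4 B = 4
  [y^{4} e^{x y}]:  \frac{B}{3} = \frac{1}{3}
Solving: A = 3, B = 1.
Check against the point condition:
  u(0, 0) = 1  ⟹  B = 1  ✓
Hence u(x, y) = 3 x^{2} y^{2} + e^{x y}.

Answer: u(x, y) = 3 x^{2} y^{2} + e^{x y}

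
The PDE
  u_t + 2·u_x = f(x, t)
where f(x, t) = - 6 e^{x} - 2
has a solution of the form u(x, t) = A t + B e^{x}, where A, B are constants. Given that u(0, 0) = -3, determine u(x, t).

Answer: u(x, t) = - 2 t - 3 e^{x}

Derivation:
Substitute the ansatz u = A t + B e^{x} into the left-hand side.
Derivatives of the ansatz:
  u_t = A
  u_x = B e^{x}
Term by term:
  u_t = A
  2·u_x = 2 B e^{x}
So the left-hand side equals
  A + 2 B e^{x}
This must equal f(x, t) = - 6 e^{x} - 2 identically.
Matching coefficients of the independent functions:
  [constant term]:  A = -2
  [e^{x}]:  2 B = -6
Solving: A = -2, B = -3.
Check against the point condition:
  u(0, 0) = -3  ⟹  B = -3  ✓
Hence u(x, t) = - 2 t - 3 e^{x}.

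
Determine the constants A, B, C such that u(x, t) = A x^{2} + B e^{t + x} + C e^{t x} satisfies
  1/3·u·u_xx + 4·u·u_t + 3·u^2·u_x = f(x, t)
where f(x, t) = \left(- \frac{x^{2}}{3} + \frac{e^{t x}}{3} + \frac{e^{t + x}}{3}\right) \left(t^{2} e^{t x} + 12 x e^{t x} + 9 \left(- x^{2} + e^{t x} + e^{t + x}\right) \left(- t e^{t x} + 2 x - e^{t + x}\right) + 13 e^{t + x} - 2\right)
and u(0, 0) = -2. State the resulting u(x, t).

Answer: u(x, t) = x^{2} - e^{t x} - e^{t + x}

Derivation:
Substitute the ansatz u = A x^{2} + B e^{t + x} + C e^{t x} into the left-hand side.
Derivatives of the ansatz:
  u_xx = 2 A + B e^{t} e^{x} + C t^{2} e^{t x}
  u_t = B e^{t} e^{x} + C x e^{t x}
  u_x = 2 A x + B e^{t} e^{x} + C t e^{t x}
Term by term:
  1/3·u·u_xx = \frac{2 A^{2} x^{2}}{3} + \frac{A B x^{2} e^{t} e^{x}}{3} + \frac{2 A B e^{t} e^{x}}{3} + \frac{A C t^{2} x^{2} e^{t x}}{3} + \frac{2 A C e^{t x}}{3} + \frac{B^{2} e^{2 t} e^{2 x}}{3} + \frac{B C t^{2} e^{t} e^{x} e^{t x}}{3} + \frac{B C e^{t} e^{x} e^{t x}}{3} + \frac{C^{2} t^{2} e^{2 t x}}{3}
  4·u·u_t = 4 A B x^{2} e^{t} e^{x} + 4 A C x^{3} e^{t x} + 4 B^{2} e^{2 t} e^{2 x} + 4 B C x e^{t} e^{x} e^{t x} + 4 B C e^{t} e^{x} e^{t x} + 4 C^{2} x e^{2 t x}
  3·u^2·u_x = 6 A^{3} x^{5} + 3 A^{2} B x^{4} e^{t} e^{x} + 12 A^{2} B x^{3} e^{t} e^{x} + 3 A^{2} C t x^{4} e^{t x} + 12 A^{2} C x^{3} e^{t x} + 6 A B^{2} x^{2} e^{2 t} e^{2 x} + 6 A B^{2} x e^{2 t} e^{2 x} + 6 A B C t x^{2} e^{t} e^{x} e^{t x} + 6 A B C x^{2} e^{t} e^{x} e^{t x} + 12 A B C x e^{t} e^{x} e^{t x} + 6 A C^{2} t x^{2} e^{2 t x} + 6 A C^{2} x e^{2 t x} + 3 B^{3} e^{3 t} e^{3 x} + 3 B^{2} C t e^{2 t} e^{2 x} e^{t x} + 6 B^{2} C e^{2 t} e^{2 x} e^{t x} + 6 B C^{2} t e^{t} e^{x} e^{2 t x} + 3 B C^{2} e^{t} e^{x} e^{2 t x} + 3 C^{3} t e^{3 t x}
Sum these and collect like terms in the independent variables.
This must equal f(x, t) identically; expanded, f = - \frac{t^{2} x^{2} e^{t x}}{3} + \frac{t^{2} e^{t} e^{x} e^{t x}}{3} + \frac{t^{2} e^{2 t x}}{3} - 3 t x^{4} e^{t x} + 6 t x^{2} e^{t} e^{x} e^{t x} + 6 t x^{2} e^{2 t x} - 3 t e^{2 t} e^{2 x} e^{t x} - 6 t e^{t} e^{x} e^{2 t x} - 3 t e^{3 t x} + 6 x^{5} - 3 x^{4} e^{t} e^{x} - 12 x^{3} e^{t} e^{x} - 16 x^{3} e^{t x} + 6 x^{2} e^{2 t} e^{2 x} + 6 x^{2} e^{t} e^{x} e^{t x} - \frac{13 x^{2} e^{t} e^{x}}{3} + \frac{2 x^{2}}{3} + 6 x e^{2 t} e^{2 x} + 16 x e^{t} e^{x} e^{t x} + 10 x e^{2 t x} - 3 e^{3 t} e^{3 x} - 6 e^{2 t} e^{2 x} e^{t x} + \frac{13 e^{2 t} e^{2 x}}{3} - 3 e^{t} e^{x} e^{2 t x} + \frac{13 e^{t} e^{x} e^{t x}}{3} - \frac{2 e^{t} e^{x}}{3} - \frac{2 e^{t x}}{3}.
Matching coefficients of the independent functions:
(each divided by its leading coefficient; functions giving the same equation are listed together)
  [x^{2}]:  A^{2} - 1 = 0
  [x^{5}]:  A^{3} - 1 = 0
  [t e^{3 t x}]:  C^{3} + 1 = 0
  [t^{2} e^{2 t x}]:  C^{2} - 1 = 0
  [x e^{2 t x}]:  A C^{2} + \frac{2 C^{2}}{3} - \frac{5}{3} = 0
  [x^{3} e^{t x}]:  A^{2} C + \frac{A C}{3} + \frac{4}{3} = 0
  [e^{t} e^{x}, x^{2} e^{t} e^{x}]:  A B + 1 = 0
  [e^{2 t} e^{2 x}]:  B^{2} - 1 = 0
  [e^{3 t} e^{3 x}]:  B^{3} + 1 = 0
  [t x^{2} e^{2 t x}]:  A C^{2} - 1 = 0
  [t x^{4} e^{t x}]:  A^{2} C + 1 = 0
  [t^{2} x^{2} e^{t x}, e^{t x}]:  A C + 1 = 0
  [x e^{2 t} e^{2 x}, x^{2} e^{2 t} e^{2 x}]:  A B^{2} - 1 = 0
  [x^{3} e^{t} e^{x}, x^{4} e^{t} e^{x}]:  A^{2} B + 1 = 0
  [e^{t} e^{x} e^{t x}, t^{2} e^{t} e^{x} e^{t x}]:  B C - 1 = 0
  [e^{t} e^{x} e^{2 t x}, t e^{t} e^{x} e^{2 t x}]:  B C^{2} + 1 = 0
  [e^{2 t} e^{2 x} e^{t x}, t e^{2 t} e^{2 x} e^{t x}]:  B^{2} C + 1 = 0
  [x e^{t} e^{x} e^{t x}]:  A B C + \frac{B C}{3} - \frac{4}{3} = 0
  [x^{2} e^{t} e^{x} e^{t x}, t x^{2} e^{t} e^{x} e^{t x}]:  A B C - 1 = 0
Solving: A = 1, B = -1, C = -1.
Check against the point condition:
  u(0, 0) = -2  ⟹  B + C = -2  ✓
Hence u(x, t) = x^{2} - e^{t x} - e^{t + x}.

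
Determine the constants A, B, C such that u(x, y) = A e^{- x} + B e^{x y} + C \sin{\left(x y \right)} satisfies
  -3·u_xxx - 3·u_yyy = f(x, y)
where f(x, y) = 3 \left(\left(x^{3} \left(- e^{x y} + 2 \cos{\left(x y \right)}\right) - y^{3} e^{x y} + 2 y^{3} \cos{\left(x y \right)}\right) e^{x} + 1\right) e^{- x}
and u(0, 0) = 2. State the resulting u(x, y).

Answer: u(x, y) = e^{x y} + 2 \sin{\left(x y \right)} + e^{- x}

Derivation:
Substitute the ansatz u = A e^{- x} + B e^{x y} + C \sin{\left(x y \right)} into the left-hand side.
Derivatives of the ansatz:
  u_xxx = - A e^{- x} + B y^{3} e^{x y} - C y^{3} \cos{\left(x y \right)}
  u_yyy = B x^{3} e^{x y} - C x^{3} \cos{\left(x y \right)}
Term by term:
  -3·u_xxx = 3 A e^{- x} - 3 B y^{3} e^{x y} + 3 C y^{3} \cos{\left(x y \right)}
  -3·u_yyy = - 3 B x^{3} e^{x y} + 3 C x^{3} \cos{\left(x y \right)}
So the left-hand side equals
  3 A e^{- x} - 3 B x^{3} e^{x y} - 3 B y^{3} e^{x y} + 3 C x^{3} \cos{\left(x y \right)} + 3 C y^{3} \cos{\left(x y \right)}
This must equal f(x, y) identically; expanded, f = - 3 x^{3} e^{x y} + 6 x^{3} \cos{\left(x y \right)} - 3 y^{3} e^{x y} + 6 y^{3} \cos{\left(x y \right)} + 3 e^{- x}.
Matching coefficients of the independent functions:
  [x^{3} e^{x y}, y^{3} e^{x y}]:  - 3 B = -3
  [x^{3} \cos{\left(x y \right)}, y^{3} \cos{\left(x y \right)}]:  3 C = 6
  [e^{- x}]:  3 A = 3
Solving: A = 1, B = 1, C = 2.
Check against the point condition:
  u(0, 0) = 2  ⟹  A + B = 2  ✓
Hence u(x, y) = e^{x y} + 2 \sin{\left(x y \right)} + e^{- x}.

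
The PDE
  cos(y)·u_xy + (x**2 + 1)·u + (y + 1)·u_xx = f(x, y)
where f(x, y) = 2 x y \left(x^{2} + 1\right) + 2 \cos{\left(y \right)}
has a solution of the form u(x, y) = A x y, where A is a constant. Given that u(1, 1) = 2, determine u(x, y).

Substitute the ansatz u = A x y into the left-hand side.
Derivatives of the ansatz:
  u_xy = A
  u_xx = 0
Term by term:
  cos(y)·u_xy = A \cos{\left(y \right)}
  (x**2 + 1)·u = A x^{3} y + A x y
  (y + 1)·u_xx = 0
So the left-hand side equals
  A x^{3} y + A x y + A \cos{\left(y \right)}
This must equal f(x, y) = 2 x y \left(x^{2} + 1\right) + 2 \cos{\left(y \right)} identically.
Matching coefficients of the independent functions:
  [x y, x^{3} y, \cos{\left(y \right)}]:  A = 2
Solving: A = 2.
Check against the point condition:
  u(1, 1) = 2  ⟹  A = 2  ✓
Hence u(x, y) = 2 x y.

Answer: u(x, y) = 2 x y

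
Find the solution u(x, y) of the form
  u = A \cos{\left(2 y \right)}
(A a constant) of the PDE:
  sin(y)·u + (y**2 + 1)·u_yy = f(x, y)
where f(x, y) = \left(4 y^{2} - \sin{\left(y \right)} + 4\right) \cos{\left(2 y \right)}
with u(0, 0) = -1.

Answer: u(x, y) = - \cos{\left(2 y \right)}

Derivation:
Substitute the ansatz u = A \cos{\left(2 y \right)} into the left-hand side.
Derivatives of the ansatz:
  u_yy = - 4 A \cos{\left(2 y \right)}
Term by term:
  sin(y)·u = A \sin{\left(y \right)} \cos{\left(2 y \right)}
  (y**2 + 1)·u_yy = - 4 A y^{2} \cos{\left(2 y \right)} - 4 A \cos{\left(2 y \right)}
So the left-hand side equals
  - 4 A y^{2} \cos{\left(2 y \right)} + A \sin{\left(y \right)} \cos{\left(2 y \right)} - 4 A \cos{\left(2 y \right)}
This must equal f(x, y) identically; expanded, f = 4 y^{2} \cos{\left(2 y \right)} - \sin{\left(y \right)} \cos{\left(2 y \right)} + 4 \cos{\left(2 y \right)}.
Matching coefficients of the independent functions:
  [y^{2} \cos{\left(2 y \right)}, \cos{\left(2 y \right)}]:  - 4 A = 4
  [\sin{\left(y \right)} \cos{\left(2 y \right)}]:  A = -1
Solving: A = -1.
Check against the point condition:
  u(0, 0) = -1  ⟹  A = -1  ✓
Hence u(x, y) = - \cos{\left(2 y \right)}.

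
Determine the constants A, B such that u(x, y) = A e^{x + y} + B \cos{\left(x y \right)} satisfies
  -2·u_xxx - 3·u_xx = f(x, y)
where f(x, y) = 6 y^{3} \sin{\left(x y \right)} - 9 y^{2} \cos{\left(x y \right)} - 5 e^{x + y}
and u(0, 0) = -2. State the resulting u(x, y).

Substitute the ansatz u = A e^{x + y} + B \cos{\left(x y \right)} into the left-hand side.
Derivatives of the ansatz:
  u_xxx = A e^{x} e^{y} + B y^{3} \sin{\left(x y \right)}
  u_xx = A e^{x} e^{y} - B y^{2} \cos{\left(x y \right)}
Term by term:
  -2·u_xxx = - 2 A e^{x} e^{y} - 2 B y^{3} \sin{\left(x y \right)}
  -3·u_xx = - 3 A e^{x} e^{y} + 3 B y^{2} \cos{\left(x y \right)}
So the left-hand side equals
  - 5 A e^{x} e^{y} - 2 B y^{3} \sin{\left(x y \right)} + 3 B y^{2} \cos{\left(x y \right)}
This must equal f(x, y) identically; expanded, f = 6 y^{3} \sin{\left(x y \right)} - 9 y^{2} \cos{\left(x y \right)} - 5 e^{x} e^{y}.
Matching coefficients of the independent functions:
  [y^{2} \cos{\left(x y \right)}]:  3 B = -9
  [y^{3} \sin{\left(x y \right)}]:  - 2 B = 6
  [e^{x} e^{y}]:  - 5 A = -5
Solving: A = 1, B = -3.
Check against the point condition:
  u(0, 0) = -2  ⟹  A + B = -2  ✓
Hence u(x, y) = e^{x + y} - 3 \cos{\left(x y \right)}.

Answer: u(x, y) = e^{x + y} - 3 \cos{\left(x y \right)}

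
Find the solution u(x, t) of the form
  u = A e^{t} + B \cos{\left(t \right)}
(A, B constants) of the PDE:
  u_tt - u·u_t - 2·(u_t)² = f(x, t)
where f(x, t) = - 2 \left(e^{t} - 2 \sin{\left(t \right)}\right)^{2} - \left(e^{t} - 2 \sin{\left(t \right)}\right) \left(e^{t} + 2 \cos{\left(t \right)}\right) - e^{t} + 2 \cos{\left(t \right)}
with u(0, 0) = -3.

Substitute the ansatz u = A e^{t} + B \cos{\left(t \right)} into the left-hand side.
Derivatives of the ansatz:
  u_tt = A e^{t} - B \cos{\left(t \right)}
  u_t = A e^{t} - B \sin{\left(t \right)}
Term by term:
  u_tt = A e^{t} - B \cos{\left(t \right)}
  -u·u_t = - A^{2} e^{2 t} + A B e^{t} \sin{\left(t \right)} - A B e^{t} \cos{\left(t \right)} + B^{2} \sin{\left(t \right)} \cos{\left(t \right)}
  -2·(u_t)² = - 2 A^{2} e^{2 t} + 4 A B e^{t} \sin{\left(t \right)} - 2 B^{2} \sin^{2}{\left(t \right)}
So the left-hand side equals
  - 3 A^{2} e^{2 t} + 5 A B e^{t} \sin{\left(t \right)} - A B e^{t} \cos{\left(t \right)} + A e^{t} - 2 B^{2} \sin^{2}{\left(t \right)} + B^{2} \sin{\left(t \right)} \cos{\left(t \right)} - B \cos{\left(t \right)}
This must equal f(x, t) identically; expanded, f = - 3 e^{2 t} + 10 e^{t} \sin{\left(t \right)} - 2 e^{t} \cos{\left(t \right)} - e^{t} - 8 \sin^{2}{\left(t \right)} + 4 \sin{\left(t \right)} \cos{\left(t \right)} + 2 \cos{\left(t \right)}.
Matching coefficients of the independent functions:
  [e^{t} \sin{\left(t \right)}]:  5 A B = 10
  [e^{t} \cos{\left(t \right)}]:  - A B = -2
  [\sin{\left(t \right)} \cos{\left(t \right)}]:  B^{2} = 4
  [e^{t}]:  A = -1
  [e^{2 t}]:  - 3 A^{2} = -3
  [\sin^{2}{\left(t \right)}]:  - 2 B^{2} = -8
  [\cos{\left(t \right)}]:  - B = 2
Solving: A = -1, B = -2.
Check against the point condition:
  u(0, 0) = -3  ⟹  A + B = -3  ✓
Hence u(x, t) = - e^{t} - 2 \cos{\left(t \right)}.

Answer: u(x, t) = - e^{t} - 2 \cos{\left(t \right)}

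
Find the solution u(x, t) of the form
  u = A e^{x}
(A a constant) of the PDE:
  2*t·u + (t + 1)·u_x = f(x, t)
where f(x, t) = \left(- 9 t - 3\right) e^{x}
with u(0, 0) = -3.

Substitute the ansatz u = A e^{x} into the left-hand side.
Derivatives of the ansatz:
  u_x = A e^{x}
Term by term:
  2*t·u = 2 A t e^{x}
  (t + 1)·u_x = A t e^{x} + A e^{x}
So the left-hand side equals
  3 A t e^{x} + A e^{x}
This must equal f(x, t) identically; expanded, f = - 9 t e^{x} - 3 e^{x}.
Matching coefficients of the independent functions:
  [t e^{x}]:  3 A = -9
  [e^{x}]:  A = -3
Solving: A = -3.
Check against the point condition:
  u(0, 0) = -3  ⟹  A = -3  ✓
Hence u(x, t) = - 3 e^{x}.

Answer: u(x, t) = - 3 e^{x}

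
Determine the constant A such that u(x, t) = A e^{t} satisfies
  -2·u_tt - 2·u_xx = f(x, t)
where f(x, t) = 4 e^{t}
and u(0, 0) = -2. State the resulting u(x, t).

Answer: u(x, t) = - 2 e^{t}

Derivation:
Substitute the ansatz u = A e^{t} into the left-hand side.
Derivatives of the ansatz:
  u_tt = A e^{t}
  u_xx = 0
Term by term:
  -2·u_tt = - 2 A e^{t}
  -2·u_xx = 0
So the left-hand side equals
  - 2 A e^{t}
This must equal f(x, t) = 4 e^{t} identically.
Matching coefficients of the independent functions:
  [e^{t}]:  - 2 A = 4
Solving: A = -2.
Check against the point condition:
  u(0, 0) = -2  ⟹  A = -2  ✓
Hence u(x, t) = - 2 e^{t}.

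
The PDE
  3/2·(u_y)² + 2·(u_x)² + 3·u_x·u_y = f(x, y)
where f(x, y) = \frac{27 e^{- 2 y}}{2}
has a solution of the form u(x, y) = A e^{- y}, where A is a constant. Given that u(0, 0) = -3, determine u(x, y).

Substitute the ansatz u = A e^{- y} into the left-hand side.
Derivatives of the ansatz:
  u_y = - A e^{- y}
  u_x = 0
Term by term:
  3/2·(u_y)² = \frac{3 A^{2} e^{- 2 y}}{2}
  2·(u_x)² = 0
  3·u_x·u_y = 0
So the left-hand side equals
  \frac{3 A^{2} e^{- 2 y}}{2}
This must equal f(x, y) = \frac{27 e^{- 2 y}}{2} identically.
Matching coefficients of the independent functions:
  [e^{- 2 y}]:  \frac{3 A^{2}}{2} = \frac{27}{2}
These equations allow (A) = (-3) or (3).
Impose the point condition(s):
  u(0, 0) = -3  ⟹  A = -3
Only A = -3 satisfies everything.
Hence u(x, y) = - 3 e^{- y}.

Answer: u(x, y) = - 3 e^{- y}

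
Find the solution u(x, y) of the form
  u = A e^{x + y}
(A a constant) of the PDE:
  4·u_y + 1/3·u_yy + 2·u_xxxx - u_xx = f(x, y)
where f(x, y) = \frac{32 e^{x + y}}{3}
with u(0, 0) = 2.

Substitute the ansatz u = A e^{x + y} into the left-hand side.
Derivatives of the ansatz:
  u_y = A e^{x} e^{y}
  u_yy = A e^{x} e^{y}
  u_xxxx = A e^{x} e^{y}
  u_xx = A e^{x} e^{y}
Term by term:
  4·u_y = 4 A e^{x} e^{y}
  1/3·u_yy = \frac{A e^{x} e^{y}}{3}
  2·u_xxxx = 2 A e^{x} e^{y}
  -u_xx = - A e^{x} e^{y}
So the left-hand side equals
  \frac{16 A e^{x} e^{y}}{3}
This must equal f(x, y) identically; expanded, f = \frac{32 e^{x} e^{y}}{3}.
Matching coefficients of the independent functions:
  [e^{x} e^{y}]:  \frac{16 A}{3} = \frac{32}{3}
Solving: A = 2.
Check against the point condition:
  u(0, 0) = 2  ⟹  A = 2  ✓
Hence u(x, y) = 2 e^{x + y}.

Answer: u(x, y) = 2 e^{x + y}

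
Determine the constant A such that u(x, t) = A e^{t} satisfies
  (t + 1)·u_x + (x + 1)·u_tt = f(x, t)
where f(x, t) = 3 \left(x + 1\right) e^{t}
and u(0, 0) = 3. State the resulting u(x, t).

Substitute the ansatz u = A e^{t} into the left-hand side.
Derivatives of the ansatz:
  u_x = 0
  u_tt = A e^{t}
Term by term:
  (t + 1)·u_x = 0
  (x + 1)·u_tt = A x e^{t} + A e^{t}
So the left-hand side equals
  A x e^{t} + A e^{t}
This must equal f(x, t) identically; expanded, f = 3 x e^{t} + 3 e^{t}.
Matching coefficients of the independent functions:
  [x e^{t}, e^{t}]:  A = 3
Solving: A = 3.
Check against the point condition:
  u(0, 0) = 3  ⟹  A = 3  ✓
Hence u(x, t) = 3 e^{t}.

Answer: u(x, t) = 3 e^{t}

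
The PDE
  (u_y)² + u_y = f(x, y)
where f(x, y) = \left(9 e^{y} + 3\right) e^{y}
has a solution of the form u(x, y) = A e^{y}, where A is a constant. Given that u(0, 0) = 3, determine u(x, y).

Substitute the ansatz u = A e^{y} into the left-hand side.
Derivatives of the ansatz:
  u_y = A e^{y}
Term by term:
  (u_y)² = A^{2} e^{2 y}
  u_y = A e^{y}
So the left-hand side equals
  A^{2} e^{2 y} + A e^{y}
This must equal f(x, y) = \left(9 e^{y} + 3\right) e^{y} identically.
Matching coefficients of the independent functions:
  [e^{y}]:  A = 3
  [e^{2 y}]:  A^{2} = 9
Solving: A = 3.
Check against the point condition:
  u(0, 0) = 3  ⟹  A = 3  ✓
Hence u(x, y) = 3 e^{y}.

Answer: u(x, y) = 3 e^{y}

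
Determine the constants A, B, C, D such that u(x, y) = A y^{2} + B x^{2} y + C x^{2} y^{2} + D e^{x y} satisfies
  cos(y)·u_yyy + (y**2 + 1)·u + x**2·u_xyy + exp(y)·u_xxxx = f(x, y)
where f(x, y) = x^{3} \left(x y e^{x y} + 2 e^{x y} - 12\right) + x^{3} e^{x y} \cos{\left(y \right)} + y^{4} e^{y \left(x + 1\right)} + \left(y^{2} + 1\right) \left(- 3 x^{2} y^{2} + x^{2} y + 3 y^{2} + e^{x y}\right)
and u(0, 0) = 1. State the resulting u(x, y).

Substitute the ansatz u = A y^{2} + B x^{2} y + C x^{2} y^{2} + D e^{x y} into the left-hand side.
Derivatives of the ansatz:
  u_yyy = D x^{3} e^{x y}
  u_xyy = 4 C x + D x^{2} y e^{x y} + 2 D x e^{x y}
  u_xxxx = D y^{4} e^{x y}
Term by term:
  cos(y)·u_yyy = D x^{3} e^{x y} \cos{\left(y \right)}
  (y**2 + 1)·u = A y^{4} + A y^{2} + B x^{2} y^{3} + B x^{2} y + C x^{2} y^{4} + C x^{2} y^{2} + D y^{2} e^{x y} + D e^{x y}
  x**2·u_xyy = 4 C x^{3} + D x^{4} y e^{x y} + 2 D x^{3} e^{x y}
  exp(y)·u_xxxx = D y^{4} e^{y} e^{x y}
So the left-hand side equals
  A y^{4} + A y^{2} + B x^{2} y^{3} + B x^{2} y + 4 C x^{3} + C x^{2} y^{4} + C x^{2} y^{2} + D x^{4} y e^{x y} + D x^{3} e^{x y} \cos{\left(y \right)} + 2 D x^{3} e^{x y} + D y^{4} e^{y} e^{x y} + D y^{2} e^{x y} + D e^{x y}
This must equal f(x, y) identically; expanded, f = x^{4} y e^{x y} + x^{3} e^{x y} \cos{\left(y \right)} + 2 x^{3} e^{x y} - 12 x^{3} - 3 x^{2} y^{4} + x^{2} y^{3} - 3 x^{2} y^{2} + x^{2} y + y^{4} e^{y} e^{x y} + 3 y^{4} + y^{2} e^{x y} + 3 y^{2} + e^{x y}.
Matching coefficients of the independent functions:
  [x^{3}]:  4 C = -12
  [y^{2}, y^{4}]:  A = 3
  [x^{2} y, x^{2} y^{3}]:  B = 1
  [x^{2} y^{2}, x^{2} y^{4}]:  C = -3
  [x^{3} e^{x y}]:  2 D = 2
  [y^{2} e^{x y}, x^{3} e^{x y} \cos{\left(y \right)}, x^{4} y e^{x y}, y^{4} e^{y} e^{x y}, …]:  D = 1
Solving: A = 3, B = 1, C = -3, D = 1.
Check against the point condition:
  u(0, 0) = 1  ⟹  D = 1  ✓
Hence u(x, y) = - 3 x^{2} y^{2} + x^{2} y + 3 y^{2} + e^{x y}.

Answer: u(x, y) = - 3 x^{2} y^{2} + x^{2} y + 3 y^{2} + e^{x y}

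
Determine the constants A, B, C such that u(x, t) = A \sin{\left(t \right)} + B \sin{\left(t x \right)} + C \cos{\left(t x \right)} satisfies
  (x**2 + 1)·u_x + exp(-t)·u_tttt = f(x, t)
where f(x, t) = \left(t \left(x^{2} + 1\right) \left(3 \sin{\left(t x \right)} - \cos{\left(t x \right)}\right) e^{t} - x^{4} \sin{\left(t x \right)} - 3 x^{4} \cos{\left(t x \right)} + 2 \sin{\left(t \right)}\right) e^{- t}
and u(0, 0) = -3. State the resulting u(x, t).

Substitute the ansatz u = A \sin{\left(t \right)} + B \sin{\left(t x \right)} + C \cos{\left(t x \right)} into the left-hand side.
Derivatives of the ansatz:
  u_x = B t \cos{\left(t x \right)} - C t \sin{\left(t x \right)}
  u_tttt = A \sin{\left(t \right)} + B x^{4} \sin{\left(t x \right)} + C x^{4} \cos{\left(t x \right)}
Term by term:
  (x**2 + 1)·u_x = B t x^{2} \cos{\left(t x \right)} + B t \cos{\left(t x \right)} - C t x^{2} \sin{\left(t x \right)} - C t \sin{\left(t x \right)}
  exp(-t)·u_tttt = A e^{- t} \sin{\left(t \right)} + B x^{4} e^{- t} \sin{\left(t x \right)} + C x^{4} e^{- t} \cos{\left(t x \right)}
So the left-hand side equals
  A e^{- t} \sin{\left(t \right)} + B t x^{2} \cos{\left(t x \right)} + B t \cos{\left(t x \right)} + B x^{4} e^{- t} \sin{\left(t x \right)} - C t x^{2} \sin{\left(t x \right)} - C t \sin{\left(t x \right)} + C x^{4} e^{- t} \cos{\left(t x \right)}
This must equal f(x, t) identically; expanded, f = 3 t x^{2} \sin{\left(t x \right)} - t x^{2} \cos{\left(t x \right)} + 3 t \sin{\left(t x \right)} - t \cos{\left(t x \right)} - x^{4} e^{- t} \sin{\left(t x \right)} - 3 x^{4} e^{- t} \cos{\left(t x \right)} + 2 e^{- t} \sin{\left(t \right)}.
Matching coefficients of the independent functions:
  [t \sin{\left(t x \right)}, t x^{2} \sin{\left(t x \right)}]:  - C = 3
  [t \cos{\left(t x \right)}, t x^{2} \cos{\left(t x \right)}, x^{4} e^{- t} \sin{\left(t x \right)}]:  B = -1
  [e^{- t} \sin{\left(t \right)}]:  A = 2
  [x^{4} e^{- t} \cos{\left(t x \right)}]:  C = -3
Solving: A = 2, B = -1, C = -3.
Check against the point condition:
  u(0, 0) = -3  ⟹  C = -3  ✓
Hence u(x, t) = 2 \sin{\left(t \right)} - \sin{\left(t x \right)} - 3 \cos{\left(t x \right)}.

Answer: u(x, t) = 2 \sin{\left(t \right)} - \sin{\left(t x \right)} - 3 \cos{\left(t x \right)}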